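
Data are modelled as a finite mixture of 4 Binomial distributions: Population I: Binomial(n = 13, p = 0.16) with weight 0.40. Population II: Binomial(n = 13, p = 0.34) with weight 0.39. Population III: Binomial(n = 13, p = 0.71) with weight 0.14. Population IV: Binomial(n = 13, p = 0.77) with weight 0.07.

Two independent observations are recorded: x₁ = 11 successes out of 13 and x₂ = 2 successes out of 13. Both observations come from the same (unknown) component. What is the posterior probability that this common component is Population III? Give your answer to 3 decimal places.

By Bayes' theorem, P(k | x) = w_k f_k(x) / Σ_j w_j f_j(x).
Since both observations come from the same component, the likelihood for component k is f_k(x₁)·f_k(x₂).
  f_I = [C(13,11)·0.16^11·0.84^2 = 78·1.75922e-09·0.7056 = 9.68218e-08] × [0.293364] = 2.8404e-08
  f_II = [C(13,11)·0.34^11·0.66^2 = 78·7.01888e-06·0.4356 = 0.000238479] × [0.0933331] = 2.2258e-05
  f_III = [C(13,11)·0.71^11·0.29^2 = 78·0.0231122·0.0841 = 0.151612] × [4.79722e-05] = 7.27314e-06
  f_IV = [C(13,11)·0.77^11·0.23^2 = 78·0.0564154·0.0529 = 0.232781] × [4.40638e-06] = 1.02572e-06
Weight by the priors:
  w_I·f_I = 0.40 × 2.8404e-08 = 1.13616e-08
  w_II·f_II = 0.39 × 2.2258e-05 = 8.68062e-06
  w_III·f_III = 0.14 × 7.27314e-06 = 1.01824e-06
  w_IV·f_IV = 0.07 × 1.02572e-06 = 7.18007e-08
Normaliser: 1.13616e-08 + 8.68062e-06 + 1.01824e-06 + 7.18007e-08 = 9.78202e-06
Responsibility of Population III: 1.01824e-06 / 9.78202e-06 ≈ 0.104

0.104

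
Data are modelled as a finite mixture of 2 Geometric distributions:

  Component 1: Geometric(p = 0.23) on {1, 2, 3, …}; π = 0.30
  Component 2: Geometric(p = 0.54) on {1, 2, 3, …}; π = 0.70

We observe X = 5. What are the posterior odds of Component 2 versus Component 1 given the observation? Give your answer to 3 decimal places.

Posterior odds = (π_i f_i(x)) / (π_j f_j(x)); the normalising sum cancels.
Component likelihoods at x = 5:
  f_1 = 0.080852
  f_2 = 0.0241783
0.0169248 / 0.0242556 ≈ 0.698

0.698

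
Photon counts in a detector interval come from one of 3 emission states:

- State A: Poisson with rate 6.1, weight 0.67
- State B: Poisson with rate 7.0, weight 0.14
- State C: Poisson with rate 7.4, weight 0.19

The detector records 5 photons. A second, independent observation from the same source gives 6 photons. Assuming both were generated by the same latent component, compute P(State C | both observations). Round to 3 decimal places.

Posterior ∝ prior × likelihood, so P(k | x) ∝ π_k f_k(x); normalise over all components.
Since both observations come from the same component, the likelihood for component k is f_k(x₁)·f_k(x₂).
  L_A = [e^(−6.1)·6.1^5/5! = 0.15786] × [0.160491] = 0.025335
  L_B = [e^(−7.0)·7.0^5/5! = 0.127717] × [0.149003] = 0.0190301
  L_C = [e^(−7.4)·7.4^5/5! = 0.113031] × [0.139405] = 0.0157571
Unnormalised posteriors:
  π_A·L_A = 0.67 × 0.025335 = 0.0169745
  π_B·L_B = 0.14 × 0.0190301 = 0.00266422
  π_C·L_C = 0.19 × 0.0157571 = 0.00299385
Normaliser: 0.0169745 + 0.00266422 + 0.00299385 = 0.0226326
P(State C | x) = 0.00299385 / 0.0226326 ≈ 0.132

0.132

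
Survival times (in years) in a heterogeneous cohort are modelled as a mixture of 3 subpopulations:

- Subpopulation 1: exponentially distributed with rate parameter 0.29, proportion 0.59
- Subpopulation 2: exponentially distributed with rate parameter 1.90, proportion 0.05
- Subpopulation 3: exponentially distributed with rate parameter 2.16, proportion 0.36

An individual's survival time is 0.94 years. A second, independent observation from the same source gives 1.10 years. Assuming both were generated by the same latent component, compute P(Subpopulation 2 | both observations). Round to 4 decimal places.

The responsibility of component k is P(Z=k) f_k(x) divided by Σ_j P(Z=j) f_j(x).
Since both observations come from the same component, the likelihood for component k is f_k(x₁)·f_k(x₂).
  f_1 = [0.29·e^(−0.29·0.94) = 0.29·e^(−0.2726) = 0.220805] × [0.210794] = 0.0465444
  f_2 = [1.90·e^(−1.90·0.94) = 1.90·e^(−1.7860) = 0.318496] × [0.235006] = 0.0748483
  f_3 = [2.16·e^(−2.16·0.94) = 2.16·e^(−2.0304) = 0.283571] × [0.20071] = 0.0569157
Prior × likelihood for each component:
  P(Z=1)·f_1 = 0.59 × 0.0465444 = 0.0274612
  P(Z=2)·f_2 = 0.05 × 0.0748483 = 0.00374241
  P(Z=3)·f_3 = 0.36 × 0.0569157 = 0.0204897
Denominator: 0.0274612 + 0.00374241 + 0.0204897 = 0.0516933
So the posterior for Subpopulation 2 is 0.00374241 / 0.0516933 ≈ 0.0724.

0.0724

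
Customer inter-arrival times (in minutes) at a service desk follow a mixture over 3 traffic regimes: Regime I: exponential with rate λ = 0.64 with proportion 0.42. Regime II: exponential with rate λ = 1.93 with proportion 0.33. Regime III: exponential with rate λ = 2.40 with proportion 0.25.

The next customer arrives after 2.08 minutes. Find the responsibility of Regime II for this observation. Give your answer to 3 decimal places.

P(component k | x) = w_k·f_k(x) / marginal(x), where marginal(x) = Σ_j w_j·f_j(x).
Component likelihoods at x = 2.08 minutes:
  f_I = 0.169062
  f_II = 0.0348438
  f_III = 0.016301
Prior × likelihood for each component:
  w_I·f_I = 0.42 × 0.169062 = 0.0710062
  w_II·f_II = 0.33 × 0.0348438 = 0.0114985
  w_III·f_III = 0.25 × 0.016301 = 0.00407524
Denominator: 0.0710062 + 0.0114985 + 0.00407524 = 0.0865799
Responsibility of Regime II: 0.0114985 / 0.0865799 ≈ 0.133

0.133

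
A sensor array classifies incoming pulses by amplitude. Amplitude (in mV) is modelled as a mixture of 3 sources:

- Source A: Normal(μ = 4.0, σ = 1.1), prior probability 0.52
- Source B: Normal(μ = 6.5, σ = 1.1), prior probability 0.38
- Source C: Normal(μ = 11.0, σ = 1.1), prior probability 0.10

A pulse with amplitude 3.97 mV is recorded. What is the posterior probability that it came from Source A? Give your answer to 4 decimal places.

The responsibility of component k is π_k f_k(x) divided by Σ_j π_j f_j(x).
Normal densities:
  f_A = 0.36254
  f_B = 0.0257519
  f_C = 4.90249e-10
Prior × likelihood for each component:
  π_A·f_A = 0.52 × 0.36254 = 0.188521
  π_B·f_B = 0.38 × 0.0257519 = 0.0097857
  π_C·f_C = 0.10 × 4.90249e-10 = 4.90249e-11
Denominator: 0.188521 + 0.0097857 + 4.90249e-11 = 0.198306
So the posterior for Source A is 0.188521 / 0.198306 ≈ 0.9507.

0.9507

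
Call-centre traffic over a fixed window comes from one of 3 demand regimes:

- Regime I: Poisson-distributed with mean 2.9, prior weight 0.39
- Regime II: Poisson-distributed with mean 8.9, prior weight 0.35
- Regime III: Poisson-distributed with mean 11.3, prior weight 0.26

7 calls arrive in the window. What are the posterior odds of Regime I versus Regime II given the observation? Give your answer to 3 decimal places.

Since P(k|x) ∝ w_k f_k(x), the posterior odds are w_i f_i(x) / (w_j f_j(x)).
Evaluate each component's likelihood at the observed value:
  L_I = e^(−2.9)·2.9^7/7! = 0.0188322
  L_II = e^(−8.9)·8.9^7/7! = 0.119696
  L_III = e^(−11.3)·11.3^7/7! = 0.0577552
Posterior odds = (w_I·L_I) / (w_II·L_II) = (0.39·0.0188322) / (0.35·0.119696) = 0.00734456 / 0.0418935 ≈ 0.175

0.175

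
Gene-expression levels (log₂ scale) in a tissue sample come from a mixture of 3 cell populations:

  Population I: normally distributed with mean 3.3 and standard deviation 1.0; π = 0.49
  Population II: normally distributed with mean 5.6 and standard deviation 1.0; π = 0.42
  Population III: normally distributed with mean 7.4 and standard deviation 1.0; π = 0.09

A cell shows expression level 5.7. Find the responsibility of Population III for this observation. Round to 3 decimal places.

0.045

Posterior ∝ prior × likelihood, so P(k | x) ∝ π_k f_k(x); normalise over all components.
Evaluate each component's likelihood at the observed value:
  p_I = 0.0223945
  p_II = 0.396953
  p_III = 0.0940491
Unnormalised posteriors:
  π_I·p_I = 0.49 × 0.0223945 = 0.0109733
  π_II·p_II = 0.42 × 0.396953 = 0.16672
  π_III·p_III = 0.09 × 0.0940491 = 0.00846442
Evidence: 0.0109733 + 0.16672 + 0.00846442 = 0.186158
P(Population III | 5.7) ≈ 0.045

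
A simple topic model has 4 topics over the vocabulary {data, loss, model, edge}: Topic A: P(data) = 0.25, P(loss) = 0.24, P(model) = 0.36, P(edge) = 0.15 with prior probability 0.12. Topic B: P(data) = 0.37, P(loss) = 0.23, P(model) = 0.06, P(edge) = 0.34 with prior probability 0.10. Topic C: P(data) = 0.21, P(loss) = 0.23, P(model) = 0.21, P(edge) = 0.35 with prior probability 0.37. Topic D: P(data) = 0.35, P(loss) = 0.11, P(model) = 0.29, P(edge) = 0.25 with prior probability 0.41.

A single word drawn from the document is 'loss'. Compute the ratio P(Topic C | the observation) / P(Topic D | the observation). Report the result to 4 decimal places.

1.8869

Posterior odds = (P(Z=i) f_i(x)) / (P(Z=j) f_j(x)); the normalising sum cancels.
Categorical probabilities:
  L_A = 0.24
  L_B = 0.23
  L_C = 0.23
  L_D = 0.11
Posterior odds = (P(Z=C)·L_C) / (P(Z=D)·L_D) = (0.37·0.23) / (0.41·0.11) = 0.0851 / 0.0451 ≈ 1.8869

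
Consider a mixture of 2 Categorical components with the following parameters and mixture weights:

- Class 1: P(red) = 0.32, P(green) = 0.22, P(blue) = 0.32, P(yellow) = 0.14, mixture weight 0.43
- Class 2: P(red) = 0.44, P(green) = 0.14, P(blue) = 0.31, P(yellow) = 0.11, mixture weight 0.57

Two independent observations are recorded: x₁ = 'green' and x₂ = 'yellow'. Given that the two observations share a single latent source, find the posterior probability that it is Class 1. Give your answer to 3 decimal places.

0.601

P(component k | x) = π_k·f_k(x) / marginal(x), where marginal(x) = Σ_j π_j·f_j(x).
Since both observations come from the same component, the likelihood for component k is f_k(x₁)·f_k(x₂).
  f_1 = [0.22] × [0.14] = 0.0308
  f_2 = [0.14] × [0.11] = 0.0154
Prior × likelihood for each component:
  π_1·f_1 = 0.43 × 0.0308 = 0.013244
  π_2·f_2 = 0.57 × 0.0154 = 0.008778
Evidence: 0.013244 + 0.008778 = 0.022022
P(Class 1 | data) = 0.013244 / 0.022022 ≈ 0.601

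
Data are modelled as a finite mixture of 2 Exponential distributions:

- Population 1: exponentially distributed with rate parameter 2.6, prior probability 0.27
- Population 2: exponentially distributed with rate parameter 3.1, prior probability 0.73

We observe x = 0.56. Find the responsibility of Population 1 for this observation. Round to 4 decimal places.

P(component k | x) = π_k·f_k(x) / marginal(x), where marginal(x) = Σ_j π_j·f_j(x).
Component likelihoods at x = 0.56:
  L_1 = 2.6·e^(−2.6·0.56) = 2.6·e^(−1.4560) = 0.606234
  L_2 = 3.1·e^(−3.1·0.56) = 3.1·e^(−1.7360) = 0.546294
Unnormalised posteriors:
  π_1·L_1 = 0.27 × 0.606234 = 0.163683
  π_2·L_2 = 0.73 × 0.546294 = 0.398795
Denominator: 0.163683 + 0.398795 = 0.562478
P(Population 1 | x) ≈ 0.2910

0.2910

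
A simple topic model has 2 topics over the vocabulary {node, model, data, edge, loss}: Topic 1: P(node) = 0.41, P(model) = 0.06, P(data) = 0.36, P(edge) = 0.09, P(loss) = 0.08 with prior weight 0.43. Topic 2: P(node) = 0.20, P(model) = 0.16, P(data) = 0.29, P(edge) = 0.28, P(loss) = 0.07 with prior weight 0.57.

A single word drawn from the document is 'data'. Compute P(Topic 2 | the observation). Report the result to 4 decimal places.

By Bayes' theorem, P(k | x) = P(Z=k) f_k(x) / Σ_j P(Z=j) f_j(x).
Component likelihoods at x = 'data':
  f_1 = P(data | comp) = 0.36
  f_2 = P(data | comp) = 0.29
Multiply by the mixture weights:
  P(Z=1)·f_1 = 0.43 × 0.36 = 0.1548
  P(Z=2)·f_2 = 0.57 × 0.29 = 0.1653
Evidence: 0.1548 + 0.1653 = 0.3201
P(Topic 2 | the observation) = 0.1653 / 0.3201 ≈ 0.5164

0.5164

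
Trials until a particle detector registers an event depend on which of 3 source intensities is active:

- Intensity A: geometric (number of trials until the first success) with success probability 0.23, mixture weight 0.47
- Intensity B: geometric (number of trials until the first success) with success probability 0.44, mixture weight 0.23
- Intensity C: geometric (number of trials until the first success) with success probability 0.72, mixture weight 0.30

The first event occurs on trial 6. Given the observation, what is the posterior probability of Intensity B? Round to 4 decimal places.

0.1583

The responsibility of component k is π_k f_k(x) divided by Σ_j π_j f_j(x).
Component likelihoods at x = 6:
  f_A = 0.23·(1−0.23)^5 = 0.23·0.270678 = 0.062256
  f_B = 0.44·(1−0.44)^5 = 0.44·0.0550732 = 0.0242322
  f_C = 0.72·(1−0.72)^5 = 0.72·0.00172104 = 0.00123915
Weight by the priors:
  π_A·f_A = 0.47 × 0.062256 = 0.0292603
  π_B·f_B = 0.23 × 0.0242322 = 0.00557341
  π_C·f_C = 0.30 × 0.00123915 = 0.000371744
Denominator: 0.0292603 + 0.00557341 + 0.000371744 = 0.0352055
P(Intensity B | 6) ≈ 0.1583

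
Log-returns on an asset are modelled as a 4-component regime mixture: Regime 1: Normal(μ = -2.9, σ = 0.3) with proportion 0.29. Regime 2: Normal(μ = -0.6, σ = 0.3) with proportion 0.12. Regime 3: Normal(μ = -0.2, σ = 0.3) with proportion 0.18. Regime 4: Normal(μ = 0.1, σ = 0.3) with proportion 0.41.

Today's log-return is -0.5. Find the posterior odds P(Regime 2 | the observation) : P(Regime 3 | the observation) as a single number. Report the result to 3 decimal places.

Only the two components matter; the odds are (P(Z=i) f_i(x)) / (P(Z=j) f_j(x)).
Normal densities:
  f_1 = 1.68409e-14
  f_2 = 1.25794
  f_3 = 0.806569
  f_4 = 0.17997
Odds = (0.12/0.18) × (1.25794/0.806569) = 0.666667 × 1.55962 ≈ 1.040

1.040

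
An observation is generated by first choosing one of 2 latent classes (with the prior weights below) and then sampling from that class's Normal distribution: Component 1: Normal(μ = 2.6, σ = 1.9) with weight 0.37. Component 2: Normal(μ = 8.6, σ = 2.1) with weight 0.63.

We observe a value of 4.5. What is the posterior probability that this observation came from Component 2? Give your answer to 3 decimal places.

By Bayes' theorem, P(k | x) = w_k f_k(x) / Σ_j w_j f_j(x).
Evaluate each component's likelihood at the observed value:
  f_1 = (1/(1.9·√(2π)))·exp(−(4.5−2.6)²/(2·1.9²)) = 0.209970·exp(-0.50000) = 0.127353
  f_2 = (1/(2.1·√(2π)))·exp(−(4.5−8.6)²/(2·2.1²)) = 0.189973·exp(-1.90590) = 0.0282469
Unnormalised posteriors:
  w_1·f_1 = 0.37 × 0.127353 = 0.0471206
  w_2·f_2 = 0.63 × 0.0282469 = 0.0177955
Evidence: 0.0471206 + 0.0177955 = 0.0649162
P(Component 2 | data) ≈ 0.274

0.274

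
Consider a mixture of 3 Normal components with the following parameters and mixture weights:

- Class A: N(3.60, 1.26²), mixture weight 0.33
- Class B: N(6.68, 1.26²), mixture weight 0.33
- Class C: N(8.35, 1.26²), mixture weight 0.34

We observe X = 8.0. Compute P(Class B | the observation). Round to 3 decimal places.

By Bayes' theorem, P(k | x) = π_k f_k(x) / Σ_j π_j f_j(x).
Normal densities:
  f_A = (1/(1.26·√(2π)))·exp(−(8.0−3.60)²/(2·1.26²)) = 0.316621·exp(-6.09725) = 0.000712092
  f_B = (1/(1.26·√(2π)))·exp(−(8.0−6.68)²/(2·1.26²)) = 0.316621·exp(-0.54875) = 0.182902
  f_C = (1/(1.26·√(2π)))·exp(−(8.0−8.35)²/(2·1.26²)) = 0.316621·exp(-0.03858) = 0.304638
Weight by the priors:
  π_A·f_A = 0.33 × 0.000712092 = 0.00023499
  π_B·f_B = 0.33 × 0.182902 = 0.0603578
  π_C·f_C = 0.34 × 0.304638 = 0.103577
Sum: 0.00023499 + 0.0603578 + 0.103577 = 0.16417
P(Class B | the observation) ≈ 0.368

0.368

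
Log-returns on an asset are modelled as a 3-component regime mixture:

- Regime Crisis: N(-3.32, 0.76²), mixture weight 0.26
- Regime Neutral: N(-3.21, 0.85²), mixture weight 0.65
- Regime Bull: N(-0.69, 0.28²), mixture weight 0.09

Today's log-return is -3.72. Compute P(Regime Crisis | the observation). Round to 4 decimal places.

By Bayes' theorem, P(k | x) = P(Z=k) f_k(x) / Σ_j P(Z=j) f_j(x).
Evaluate each component's likelihood at the observed value:
  p_Crisis = 0.45703
  p_Neutral = 0.392029
  p_Bull = 5.30994e-26
Weight by the priors:
  P(Z=Crisis)·p_Crisis = 0.26 × 0.45703 = 0.118828
  P(Z=Neutral)·p_Neutral = 0.65 × 0.392029 = 0.254819
  P(Z=Bull)·p_Bull = 0.09 × 5.30994e-26 = 4.77895e-27
Normaliser: 0.118828 + 0.254819 + 4.77895e-27 = 0.373647
So the posterior for Regime Crisis is 0.118828 / 0.373647 ≈ 0.3180.

0.3180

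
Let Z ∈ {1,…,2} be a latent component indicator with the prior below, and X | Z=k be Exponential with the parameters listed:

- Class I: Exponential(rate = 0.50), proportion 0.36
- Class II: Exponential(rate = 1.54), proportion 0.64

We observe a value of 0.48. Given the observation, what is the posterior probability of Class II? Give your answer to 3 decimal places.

The responsibility of component k is π_k f_k(x) divided by Σ_j π_j f_j(x).
Exponential densities:
  L_I = 0.50·e^(−0.50·0.48) = 0.50·e^(−0.2400) = 0.393314
  L_II = 1.54·e^(−1.54·0.48) = 1.54·e^(−0.7392) = 0.735343
Weight by the priors:
  π_I·L_I = 0.36 × 0.393314 = 0.141593
  π_II·L_II = 0.64 × 0.735343 = 0.47062
Marginal: 0.141593 + 0.47062 = 0.612213
So the posterior for Class II is 0.47062 / 0.612213 ≈ 0.769.

0.769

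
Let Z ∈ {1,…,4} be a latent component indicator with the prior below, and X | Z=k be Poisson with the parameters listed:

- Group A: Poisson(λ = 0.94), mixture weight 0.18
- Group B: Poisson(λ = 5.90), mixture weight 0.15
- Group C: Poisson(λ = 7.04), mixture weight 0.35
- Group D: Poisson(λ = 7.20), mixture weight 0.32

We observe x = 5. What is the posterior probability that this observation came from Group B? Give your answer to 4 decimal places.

0.2275

By Bayes' theorem, P(k | x) = P(Z=k) f_k(x) / Σ_j P(Z=j) f_j(x).
Evaluate each component's likelihood at the observed value:
  L_A = e^(−0.94)·0.94^5/5! = 0.00238903
  L_B = e^(−5.90)·5.90^5/5! = 0.163208
  L_C = e^(−7.04)·7.04^5/5! = 0.126255
  L_D = e^(−7.20)·7.20^5/5! = 0.120382
Multiply by the mixture weights:
  P(Z=A)·L_A = 0.18 × 0.00238903 = 0.000430025
  P(Z=B)·L_B = 0.15 × 0.163208 = 0.0244812
  P(Z=C)·L_C = 0.35 × 0.126255 = 0.0441893
  P(Z=D)·L_D = 0.32 × 0.120382 = 0.0385222
Evidence: 0.000430025 + 0.0244812 + 0.0441893 + 0.0385222 = 0.107623
So the posterior for Group B is 0.0244812 / 0.107623 ≈ 0.2275.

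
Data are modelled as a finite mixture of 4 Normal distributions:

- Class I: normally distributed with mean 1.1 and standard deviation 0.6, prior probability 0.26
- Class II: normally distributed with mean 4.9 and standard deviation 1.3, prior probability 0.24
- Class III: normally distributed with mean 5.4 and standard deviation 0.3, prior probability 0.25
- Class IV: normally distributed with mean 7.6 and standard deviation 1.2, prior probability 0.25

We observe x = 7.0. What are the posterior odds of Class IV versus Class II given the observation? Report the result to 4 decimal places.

3.6715

Posterior odds = (P(Z=i) f_i(x)) / (P(Z=j) f_j(x)); the normalising sum cancels.
Evaluate each component's likelihood at the observed value:
  L_I = (1/(0.6·√(2π)))·exp(−(7.0−1.1)²/(2·0.6²)) = 0.664904·exp(-48.34722) = 6.69618e-22
  L_II = (1/(1.3·√(2π)))·exp(−(7.0−4.9)²/(2·1.3²)) = 0.306879·exp(-1.30473) = 0.0832392
  L_III = (1/(0.3·√(2π)))·exp(−(7.0−5.4)²/(2·0.3²)) = 1.329808·exp(-14.22222) = 8.85434e-07
  L_IV = (1/(1.2·√(2π)))·exp(−(7.0−7.6)²/(2·1.2²)) = 0.332452·exp(-0.12500) = 0.293388
Posterior odds = (P(Z=IV)·L_IV) / (P(Z=II)·L_II) = (0.25·0.293388) / (0.24·0.0832392) = 0.0733469 / 0.0199774 ≈ 3.6715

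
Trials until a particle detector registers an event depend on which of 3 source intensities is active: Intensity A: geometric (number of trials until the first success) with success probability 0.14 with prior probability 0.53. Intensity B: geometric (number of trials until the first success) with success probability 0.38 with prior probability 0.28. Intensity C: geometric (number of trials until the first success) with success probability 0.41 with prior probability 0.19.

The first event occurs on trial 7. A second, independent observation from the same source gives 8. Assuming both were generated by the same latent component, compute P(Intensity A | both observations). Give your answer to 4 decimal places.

0.9274

The responsibility of component k is π_k f_k(x) divided by Σ_j π_j f_j(x).
Since both observations come from the same component, the likelihood for component k is f_k(x₁)·f_k(x₂).
  p_A = [0.14·(1−0.14)^6 = 0.14·0.404567 = 0.0566394] × [0.0487099] = 0.0027589
  p_B = [0.38·(1−0.38)^6 = 0.38·0.0568002 = 0.0215841] × [0.0133821] = 0.000288841
  p_C = [0.41·(1−0.41)^6 = 0.41·0.0421805 = 0.017294] × [0.0102035] = 0.000176459
Unnormalised posteriors:
  π_A·p_A = 0.53 × 0.0027589 = 0.00146222
  π_B·p_B = 0.28 × 0.000288841 = 8.08755e-05
  π_C·p_C = 0.19 × 0.000176459 = 3.35272e-05
Marginal: 0.00146222 + 8.08755e-05 + 3.35272e-05 = 0.00157662
P(Intensity A | data) = 0.00146222 / 0.00157662 ≈ 0.9274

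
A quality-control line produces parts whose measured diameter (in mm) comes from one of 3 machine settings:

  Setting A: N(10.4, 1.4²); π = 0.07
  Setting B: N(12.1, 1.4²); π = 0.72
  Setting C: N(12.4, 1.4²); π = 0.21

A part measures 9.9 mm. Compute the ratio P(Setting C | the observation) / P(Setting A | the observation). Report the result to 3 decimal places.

0.649

The posterior odds equal the prior odds times the likelihood ratio: (π_i/π_j)·(f_i(x)/f_j(x)).
Component likelihoods at x = 9.9 mm:
  p_A = (1/(1.4·√(2π)))·exp(−(9.9−10.4)²/(2·1.4²)) = 0.284959·exp(-0.06378) = 0.267353
  p_B = (1/(1.4·√(2π)))·exp(−(9.9−12.1)²/(2·1.4²)) = 0.284959·exp(-1.23469) = 0.0829013
  p_C = (1/(1.4·√(2π)))·exp(−(9.9−12.4)²/(2·1.4²)) = 0.284959·exp(-1.59439) = 0.057856
Posterior odds = (π_C·p_C) / (π_A·p_A) = (0.21·0.057856) / (0.07·0.267353) = 0.0121498 / 0.0187147 ≈ 0.649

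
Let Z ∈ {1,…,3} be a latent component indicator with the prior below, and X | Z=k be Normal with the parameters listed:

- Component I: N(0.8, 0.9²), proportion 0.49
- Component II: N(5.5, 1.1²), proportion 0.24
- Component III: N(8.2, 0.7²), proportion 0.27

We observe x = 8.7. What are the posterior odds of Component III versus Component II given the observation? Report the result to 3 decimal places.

94.261

Only the two components matter; the odds are (π_i f_i(x)) / (π_j f_j(x)).
Component likelihoods at x = 8.7:
  L_I = (1/(0.9·√(2π)))·exp(−(8.7−0.8)²/(2·0.9²)) = 0.443269·exp(-38.52469) = 8.23392e-18
  L_II = (1/(1.1·√(2π)))·exp(−(8.7−5.5)²/(2·1.1²)) = 0.362675·exp(-4.23140) = 0.00527038
  L_III = (1/(0.7·√(2π)))·exp(−(8.7−8.2)²/(2·0.7²)) = 0.569918·exp(-0.25510) = 0.441593
Odds = (0.27/0.24) × (0.441593/0.00527038) = 1.125 × 83.7879 ≈ 94.261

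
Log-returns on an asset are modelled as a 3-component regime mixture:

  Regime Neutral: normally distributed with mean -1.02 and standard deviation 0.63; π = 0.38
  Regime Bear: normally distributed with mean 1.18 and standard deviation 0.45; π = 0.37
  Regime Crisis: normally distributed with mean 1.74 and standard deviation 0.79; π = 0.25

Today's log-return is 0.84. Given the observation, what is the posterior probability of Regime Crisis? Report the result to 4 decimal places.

Apply Bayes' rule: the posterior for each component is proportional to its prior times its likelihood at x.
Evaluate each component's likelihood at the observed value:
  L_Neutral = 0.00810577
  L_Bear = 0.666402
  L_Crisis = 0.263909
Multiply by the mixture weights:
  w_Neutral·L_Neutral = 0.38 × 0.00810577 = 0.00308019
  w_Bear·L_Bear = 0.37 × 0.666402 = 0.246569
  w_Crisis·L_Crisis = 0.25 × 0.263909 = 0.0659773
Marginal: 0.00308019 + 0.246569 + 0.0659773 = 0.315626
P(Regime Crisis | the observation) ≈ 0.2090

0.2090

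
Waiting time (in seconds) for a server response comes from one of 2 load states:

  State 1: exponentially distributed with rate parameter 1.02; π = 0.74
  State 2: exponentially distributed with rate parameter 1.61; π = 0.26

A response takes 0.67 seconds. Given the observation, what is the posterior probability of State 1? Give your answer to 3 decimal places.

0.728

Apply Bayes' rule: the posterior for each component is proportional to its prior times its likelihood at x.
Evaluate each component's likelihood at the observed value:
  p_1 = 1.02·e^(−1.02·0.67) = 1.02·e^(−0.6834) = 0.514995
  p_2 = 1.61·e^(−1.61·0.67) = 1.61·e^(−1.0787) = 0.54746
Unnormalised posteriors:
  π_1·p_1 = 0.74 × 0.514995 = 0.381097
  π_2·p_2 = 0.26 × 0.54746 = 0.14234
Normaliser: 0.381097 + 0.14234 = 0.523436
Responsibility of State 1: 0.381097 / 0.523436 ≈ 0.728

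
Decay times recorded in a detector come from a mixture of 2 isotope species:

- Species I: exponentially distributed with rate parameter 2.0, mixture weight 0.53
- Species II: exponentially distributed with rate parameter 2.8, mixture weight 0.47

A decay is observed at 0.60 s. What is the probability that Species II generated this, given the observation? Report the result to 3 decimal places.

Posterior ∝ prior × likelihood, so P(k | x) ∝ π_k f_k(x); normalise over all components.
Exponential densities:
  L_I = 2.0·e^(−2.0·0.60) = 2.0·e^(−1.2000) = 0.602388
  L_II = 2.8·e^(−2.8·0.60) = 2.8·e^(−1.6800) = 0.521847
Weight by the priors:
  π_I·L_I = 0.53 × 0.602388 = 0.319266
  π_II·L_II = 0.47 × 0.521847 = 0.245268
Marginal: 0.319266 + 0.245268 = 0.564534
P(Species II | x) ≈ 0.434

0.434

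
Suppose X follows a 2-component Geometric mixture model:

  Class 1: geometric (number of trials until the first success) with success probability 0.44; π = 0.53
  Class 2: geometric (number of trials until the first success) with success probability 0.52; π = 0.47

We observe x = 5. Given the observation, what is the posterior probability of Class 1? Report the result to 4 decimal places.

0.6387

Apply Bayes' rule: the posterior for each component is proportional to its prior times its likelihood at x.
Component likelihoods at x = 5:
  p_1 = 0.44·(1−0.44)^4 = 0.44·0.098345 = 0.0432718
  p_2 = 0.52·(1−0.52)^4 = 0.52·0.0530842 = 0.0276038
Prior × likelihood for each component:
  w_1·p_1 = 0.53 × 0.0432718 = 0.022934
  w_2·p_2 = 0.47 × 0.0276038 = 0.0129738
Marginal: 0.022934 + 0.0129738 = 0.0359078
P(Class 1 | data) ≈ 0.6387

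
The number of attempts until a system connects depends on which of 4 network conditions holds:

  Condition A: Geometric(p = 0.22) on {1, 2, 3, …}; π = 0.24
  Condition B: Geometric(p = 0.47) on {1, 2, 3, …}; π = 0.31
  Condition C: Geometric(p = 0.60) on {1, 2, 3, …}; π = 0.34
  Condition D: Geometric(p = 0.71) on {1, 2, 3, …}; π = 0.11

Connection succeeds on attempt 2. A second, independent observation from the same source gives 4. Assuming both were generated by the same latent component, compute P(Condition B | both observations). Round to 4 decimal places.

0.4085

The responsibility of component k is π_k f_k(x) divided by Σ_j π_j f_j(x).
Since both observations come from the same component, the likelihood for component k is f_k(x₁)·f_k(x₂).
  L_A = [0.22·(1−0.22)^1 = 0.22·0.78 = 0.1716] × [0.104401] = 0.0179153
  L_B = [0.47·(1−0.47)^1 = 0.47·0.53 = 0.2491] × [0.0699722] = 0.0174301
  L_C = [0.60·(1−0.60)^1 = 0.60·0.4 = 0.24] × [0.0384] = 0.009216
  L_D = [0.71·(1−0.71)^1 = 0.71·0.29 = 0.2059] × [0.0173162] = 0.0035654
Weight by the priors:
  π_A·L_A = 0.24 × 0.0179153 = 0.00429967
  π_B·L_B = 0.31 × 0.0174301 = 0.00540332
  π_C·L_C = 0.34 × 0.009216 = 0.00313344
  π_D·L_D = 0.11 × 0.0035654 = 0.000392194
Denominator: 0.00429967 + 0.00540332 + 0.00313344 + 0.000392194 = 0.0132286
Responsibility of Condition B: 0.00540332 / 0.0132286 ≈ 0.4085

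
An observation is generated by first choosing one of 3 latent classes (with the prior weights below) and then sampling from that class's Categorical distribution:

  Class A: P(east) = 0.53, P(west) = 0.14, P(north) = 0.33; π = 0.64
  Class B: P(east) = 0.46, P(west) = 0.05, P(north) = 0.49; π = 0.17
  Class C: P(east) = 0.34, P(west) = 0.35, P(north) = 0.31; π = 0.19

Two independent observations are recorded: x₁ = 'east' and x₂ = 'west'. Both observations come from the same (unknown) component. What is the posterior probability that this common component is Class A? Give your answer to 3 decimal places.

0.642

The responsibility of component k is π_k f_k(x) divided by Σ_j π_j f_j(x).
Since both observations come from the same component, the likelihood for component k is f_k(x₁)·f_k(x₂).
  f_A = [0.53] × [0.14] = 0.0742
  f_B = [0.46] × [0.05] = 0.023
  f_C = [0.34] × [0.35] = 0.119
Prior × likelihood for each component:
  π_A·f_A = 0.64 × 0.0742 = 0.047488
  π_B·f_B = 0.17 × 0.023 = 0.00391
  π_C·f_C = 0.19 × 0.119 = 0.02261
Marginal: 0.047488 + 0.00391 + 0.02261 = 0.074008
P(Class A | data) ≈ 0.642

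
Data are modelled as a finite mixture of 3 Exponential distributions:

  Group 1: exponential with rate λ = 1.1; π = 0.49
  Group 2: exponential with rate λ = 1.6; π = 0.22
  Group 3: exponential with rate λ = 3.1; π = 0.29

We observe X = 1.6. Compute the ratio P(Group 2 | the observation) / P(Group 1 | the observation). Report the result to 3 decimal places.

Only the two components matter; the odds are (w_i f_i(x)) / (w_j f_j(x)).
Component likelihoods at x = 1.6:
  L_1 = 1.1·e^(−1.1·1.6) = 1.1·e^(−1.7600) = 0.189249
  L_2 = 1.6·e^(−1.6·1.6) = 1.6·e^(−2.5600) = 0.123688
  L_3 = 3.1·e^(−3.1·1.6) = 3.1·e^(−4.9600) = 0.0217401
0.0272113 / 0.0927322 ≈ 0.293

0.293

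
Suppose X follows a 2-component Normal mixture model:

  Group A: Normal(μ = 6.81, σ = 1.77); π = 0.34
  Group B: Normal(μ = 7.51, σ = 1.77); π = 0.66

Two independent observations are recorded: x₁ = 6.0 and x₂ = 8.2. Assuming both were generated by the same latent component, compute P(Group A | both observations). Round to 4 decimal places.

The responsibility of component k is w_k f_k(x) divided by Σ_j w_j f_j(x).
Since both observations come from the same component, the likelihood for component k is f_k(x₁)·f_k(x₂).
  L_A = [0.202984] × [0.165584] = 0.0336109
  L_B = [0.156639] × [0.2089] = 0.0327217
Weight by the priors:
  w_A·L_A = 0.34 × 0.0336109 = 0.0114277
  w_B·L_B = 0.66 × 0.0327217 = 0.0215963
Normaliser: 0.0114277 + 0.0215963 = 0.0330241
P(Group A | data) ≈ 0.3460

0.3460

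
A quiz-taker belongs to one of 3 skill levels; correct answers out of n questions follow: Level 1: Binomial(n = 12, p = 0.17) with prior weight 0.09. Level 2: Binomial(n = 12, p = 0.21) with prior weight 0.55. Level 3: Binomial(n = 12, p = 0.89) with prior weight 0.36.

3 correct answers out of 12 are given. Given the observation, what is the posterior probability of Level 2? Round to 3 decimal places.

0.881

Posterior ∝ prior × likelihood, so P(k | x) ∝ π_k f_k(x); normalise over all components.
Binomial probabilities:
  p_1 = C(12,3)·0.17^3·0.83^9 = 220·0.004913·0.18694 = 0.202056
  p_2 = C(12,3)·0.21^3·0.79^9 = 220·0.009261·0.119852 = 0.244188
  p_3 = C(12,3)·0.89^3·0.11^9 = 220·0.704969·2.35795e-09 = 3.65702e-07
Weight by the priors:
  π_1·p_1 = 0.09 × 0.202056 = 0.0181851
  π_2·p_2 = 0.55 × 0.244188 = 0.134303
  π_3·p_3 = 0.36 × 3.65702e-07 = 1.31653e-07
Sum: 0.0181851 + 0.134303 + 1.31653e-07 = 0.152489
So the posterior for Level 2 is 0.134303 / 0.152489 ≈ 0.881.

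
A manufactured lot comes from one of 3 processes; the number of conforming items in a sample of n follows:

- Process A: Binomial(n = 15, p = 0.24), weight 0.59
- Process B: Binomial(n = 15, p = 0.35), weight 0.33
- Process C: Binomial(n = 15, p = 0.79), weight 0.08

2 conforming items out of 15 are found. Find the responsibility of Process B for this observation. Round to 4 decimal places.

0.1348

The responsibility of component k is P(Z=k) f_k(x) divided by Σ_j P(Z=j) f_j(x).
Evaluate each component's likelihood at the observed value:
  L_A = C(15,2)·0.24^2·0.76^13 = 105·0.0576·0.0282213 = 0.170682
  L_B = C(15,2)·0.35^2·0.65^13 = 105·0.1225·0.00369721 = 0.0475553
  L_C = C(15,2)·0.79^2·0.21^13 = 105·0.6241·1.54472e-09 = 1.01227e-07
Unnormalised posteriors:
  P(Z=A)·L_A = 0.59 × 0.170682 = 0.100703
  P(Z=B)·L_B = 0.33 × 0.0475553 = 0.0156933
  P(Z=C)·L_C = 0.08 × 1.01227e-07 = 8.09812e-09
Sum: 0.100703 + 0.0156933 + 8.09812e-09 = 0.116396
Responsibility of Process B: 0.0156933 / 0.116396 ≈ 0.1348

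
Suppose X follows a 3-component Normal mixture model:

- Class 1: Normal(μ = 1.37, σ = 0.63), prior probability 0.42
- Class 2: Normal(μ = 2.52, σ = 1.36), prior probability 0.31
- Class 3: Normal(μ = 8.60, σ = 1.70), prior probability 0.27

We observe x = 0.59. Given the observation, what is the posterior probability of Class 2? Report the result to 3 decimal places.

0.212

Posterior ∝ prior × likelihood, so P(k | x) ∝ P(Z=k) f_k(x); normalise over all components.
Evaluate each component's likelihood at the observed value:
  f_1 = 0.294245
  f_2 = 0.107167
  f_3 = 3.54515e-06
Unnormalised posteriors:
  P(Z=1)·f_1 = 0.42 × 0.294245 = 0.123583
  P(Z=2)·f_2 = 0.31 × 0.107167 = 0.0332216
  P(Z=3)·f_3 = 0.27 × 3.54515e-06 = 9.5719e-07
Marginal: 0.123583 + 0.0332216 + 9.5719e-07 = 0.156805
P(Class 2 | data) = 0.0332216 / 0.156805 ≈ 0.212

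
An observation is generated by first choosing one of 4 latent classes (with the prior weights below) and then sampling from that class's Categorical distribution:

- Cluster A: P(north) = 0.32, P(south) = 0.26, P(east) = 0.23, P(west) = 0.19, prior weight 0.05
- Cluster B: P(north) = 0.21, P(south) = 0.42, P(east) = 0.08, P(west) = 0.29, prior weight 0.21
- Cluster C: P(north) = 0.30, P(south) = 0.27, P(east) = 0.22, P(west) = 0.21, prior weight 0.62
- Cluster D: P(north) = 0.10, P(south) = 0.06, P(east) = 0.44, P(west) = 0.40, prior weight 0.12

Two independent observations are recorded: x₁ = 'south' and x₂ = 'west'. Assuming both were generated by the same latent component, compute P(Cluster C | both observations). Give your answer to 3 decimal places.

P(component k | x) = w_k·f_k(x) / marginal(x), where marginal(x) = Σ_j w_j·f_j(x).
Since both observations come from the same component, the likelihood for component k is f_k(x₁)·f_k(x₂).
  p_A = [P(south | comp) = 0.26] × [0.19] = 0.0494
  p_B = [P(south | comp) = 0.42] × [0.29] = 0.1218
  p_C = [P(south | comp) = 0.27] × [0.21] = 0.0567
  p_D = [P(south | comp) = 0.06] × [0.4] = 0.024
Multiply by the mixture weights:
  w_A·p_A = 0.05 × 0.0494 = 0.00247
  w_B·p_B = 0.21 × 0.1218 = 0.025578
  w_C·p_C = 0.62 × 0.0567 = 0.035154
  w_D·p_D = 0.12 × 0.024 = 0.00288
Evidence: 0.00247 + 0.025578 + 0.035154 + 0.00288 = 0.066082
P(Cluster C | x₁,x₂) = 0.035154 / 0.066082 ≈ 0.532

0.532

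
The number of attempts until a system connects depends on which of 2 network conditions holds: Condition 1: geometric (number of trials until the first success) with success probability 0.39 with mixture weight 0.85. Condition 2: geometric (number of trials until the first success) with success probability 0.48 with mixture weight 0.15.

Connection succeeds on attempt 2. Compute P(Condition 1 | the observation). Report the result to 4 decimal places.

0.8438

By Bayes' theorem, P(k | x) = w_k f_k(x) / Σ_j w_j f_j(x).
Evaluate each component's likelihood at the observed value:
  L_1 = 0.39·(1−0.39)^1 = 0.39·0.61 = 0.2379
  L_2 = 0.48·(1−0.48)^1 = 0.48·0.52 = 0.2496
Unnormalised posteriors:
  w_1·L_1 = 0.85 × 0.2379 = 0.202215
  w_2·L_2 = 0.15 × 0.2496 = 0.03744
Denominator: 0.202215 + 0.03744 = 0.239655
P(Condition 1 | the observation) = 0.202215 / 0.239655 ≈ 0.8438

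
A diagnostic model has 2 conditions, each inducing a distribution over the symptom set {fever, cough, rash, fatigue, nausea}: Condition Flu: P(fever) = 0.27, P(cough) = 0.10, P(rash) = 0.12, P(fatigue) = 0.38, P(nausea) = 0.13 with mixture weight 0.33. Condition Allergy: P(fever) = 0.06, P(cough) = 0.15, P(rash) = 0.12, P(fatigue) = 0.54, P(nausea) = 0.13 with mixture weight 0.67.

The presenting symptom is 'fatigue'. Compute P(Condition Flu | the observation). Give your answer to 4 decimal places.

By Bayes' theorem, P(k | x) = π_k f_k(x) / Σ_j π_j f_j(x).
Evaluate each component's likelihood at the observed value:
  L_Flu = P(fatigue | comp) = 0.38
  L_Allergy = P(fatigue | comp) = 0.54
Multiply by the mixture weights:
  π_Flu·L_Flu = 0.33 × 0.38 = 0.1254
  π_Allergy·L_Allergy = 0.67 × 0.54 = 0.3618
Marginal: 0.1254 + 0.3618 = 0.4872
P(Condition Flu | the observation) = 0.1254 / 0.4872 ≈ 0.2574

0.2574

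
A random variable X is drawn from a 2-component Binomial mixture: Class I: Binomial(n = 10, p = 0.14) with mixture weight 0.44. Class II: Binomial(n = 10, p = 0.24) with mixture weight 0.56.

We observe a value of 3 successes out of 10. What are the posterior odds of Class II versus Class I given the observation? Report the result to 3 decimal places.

2.699

Only the two components matter; the odds are (P(Z=i) f_i(x)) / (P(Z=j) f_j(x)).
Component likelihoods at x = 3 successes out of 10:
  f_I = C(10,3)·0.14^3·0.86^7 = 120·0.002744·0.347928 = 0.114566
  f_II = C(10,3)·0.24^3·0.76^7 = 120·0.013824·0.146452 = 0.242946
Posterior odds = (P(Z=II)·f_II) / (P(Z=I)·f_I) = (0.56·0.242946) / (0.44·0.114566) = 0.13605 / 0.0504089 ≈ 2.699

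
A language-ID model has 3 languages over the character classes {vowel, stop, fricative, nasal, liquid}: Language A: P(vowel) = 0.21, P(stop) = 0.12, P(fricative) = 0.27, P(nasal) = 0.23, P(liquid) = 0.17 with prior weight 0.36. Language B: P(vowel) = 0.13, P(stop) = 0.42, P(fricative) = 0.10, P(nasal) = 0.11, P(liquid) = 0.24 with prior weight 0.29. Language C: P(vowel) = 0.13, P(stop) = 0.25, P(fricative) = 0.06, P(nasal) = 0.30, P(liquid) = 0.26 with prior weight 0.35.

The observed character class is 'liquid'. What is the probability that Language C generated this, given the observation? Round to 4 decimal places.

P(component k | x) = π_k·f_k(x) / marginal(x), where marginal(x) = Σ_j π_j·f_j(x).
Categorical probabilities:
  f_A = 0.17
  f_B = 0.24
  f_C = 0.26
Prior × likelihood for each component:
  π_A·f_A = 0.36 × 0.17 = 0.0612
  π_B·f_B = 0.29 × 0.24 = 0.0696
  π_C·f_C = 0.35 × 0.26 = 0.091
Evidence: 0.0612 + 0.0696 + 0.091 = 0.2218
P(Language C | the observation) ≈ 0.4103

0.4103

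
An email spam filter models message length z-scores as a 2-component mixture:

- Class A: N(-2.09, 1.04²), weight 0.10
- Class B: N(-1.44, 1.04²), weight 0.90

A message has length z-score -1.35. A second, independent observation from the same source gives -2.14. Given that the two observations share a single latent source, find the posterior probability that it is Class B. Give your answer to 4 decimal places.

0.9021

P(component k | x) = π_k·f_k(x) / marginal(x), where marginal(x) = Σ_j π_j·f_j(x).
Since both observations come from the same component, the likelihood for component k is f_k(x₁)·f_k(x₂).
  L_A = [0.297809] × [0.383155] = 0.114107
  L_B = [0.382165] × [0.305845] = 0.116883
Multiply by the mixture weights:
  π_A·L_A = 0.10 × 0.114107 = 0.0114107
  π_B·L_B = 0.90 × 0.116883 = 0.105195
Denominator: 0.0114107 + 0.105195 = 0.116606
So the posterior for Class B is 0.105195 / 0.116606 ≈ 0.9021.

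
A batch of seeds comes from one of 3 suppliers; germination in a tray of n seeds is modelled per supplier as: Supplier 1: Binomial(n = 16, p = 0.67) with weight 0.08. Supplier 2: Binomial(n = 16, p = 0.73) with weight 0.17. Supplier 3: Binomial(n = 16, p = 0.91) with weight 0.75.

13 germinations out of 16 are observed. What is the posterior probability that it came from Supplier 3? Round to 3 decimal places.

By Bayes' theorem, P(k | x) = π_k f_k(x) / Σ_j π_j f_j(x).
Evaluate each component's likelihood at the observed value:
  f_1 = C(16,13)·0.67^13·0.33^3 = 560·0.00548242·0.035937 = 0.110332
  f_2 = C(16,13)·0.73^13·0.27^3 = 560·0.0167185·0.019683 = 0.184279
  f_3 = C(16,13)·0.91^13·0.09^3 = 560·0.293453·0.000729 = 0.119799
Multiply by the mixture weights:
  π_1·f_1 = 0.08 × 0.110332 = 0.00882658
  π_2·f_2 = 0.17 × 0.184279 = 0.0313275
  π_3·f_3 = 0.75 × 0.119799 = 0.0898493
Normaliser: 0.00882658 + 0.0313275 + 0.0898493 = 0.130003
So the posterior for Supplier 3 is 0.0898493 / 0.130003 ≈ 0.691.

0.691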